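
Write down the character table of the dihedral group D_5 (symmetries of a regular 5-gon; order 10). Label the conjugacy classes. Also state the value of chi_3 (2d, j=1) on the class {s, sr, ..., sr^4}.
Conjugacy classes: {e} of size 1, {r^1, r^4} of size 2, {r^2, r^3} of size 2, {s, sr, ..., sr^4} of size 5.
Character table:
  irrep \ class              {e} (size 1)  {r^1, r^4} (size 2)  {r^2, r^3} (size 2)  {s, sr, ..., sr^4} (size 5)
  chi_1 (triv)               1             1                    1                    1                          
  chi_2 (sign: r->1, s->-1)  1             1                    1                    -1                         
  chi_3 (2d, j=1)            2             -1/2 + sqrt(5)/2     -sqrt(5)/2 - 1/2     0                          
  chi_4 (2d, j=2)            2             -sqrt(5)/2 - 1/2     -1/2 + sqrt(5)/2     0                          

Spot check: chi_3 (2d, j=1) on {s, sr, ..., sr^4} = 0.

Reasoning: D_5 has order 2*5 = 10 with 4 conjugacy classes, hence 4 irreducibles. Sum of squared dims 1 + 1 + 4 + 4 = 10 = |G|. Linear characters come from the abelianisation; the 2-dimensional irreps have character r^k -> 2*cos(2*pi*j*k/5), reflections -> 0.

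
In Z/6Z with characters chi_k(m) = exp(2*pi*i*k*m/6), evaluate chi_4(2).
chi_4(2) = zeta_6^8 = exp(2*I*pi/3)

Derivation: chi_4(2) = zeta_6^(4*2) = zeta_6^8. Since zeta_6^6 = 1, this equals zeta_6^2 = exp(2*pi*i*2/6) = exp(2*I*pi/3).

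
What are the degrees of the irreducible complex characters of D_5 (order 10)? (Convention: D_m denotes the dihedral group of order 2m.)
Dimensions: 1, 1, 2, 2

There are 4 irreducibles (= number of conjugacy classes). Their dimensions d_i satisfy sum d_i^2 = |G| = 10: 1 + 1 + 4 + 4 = 10.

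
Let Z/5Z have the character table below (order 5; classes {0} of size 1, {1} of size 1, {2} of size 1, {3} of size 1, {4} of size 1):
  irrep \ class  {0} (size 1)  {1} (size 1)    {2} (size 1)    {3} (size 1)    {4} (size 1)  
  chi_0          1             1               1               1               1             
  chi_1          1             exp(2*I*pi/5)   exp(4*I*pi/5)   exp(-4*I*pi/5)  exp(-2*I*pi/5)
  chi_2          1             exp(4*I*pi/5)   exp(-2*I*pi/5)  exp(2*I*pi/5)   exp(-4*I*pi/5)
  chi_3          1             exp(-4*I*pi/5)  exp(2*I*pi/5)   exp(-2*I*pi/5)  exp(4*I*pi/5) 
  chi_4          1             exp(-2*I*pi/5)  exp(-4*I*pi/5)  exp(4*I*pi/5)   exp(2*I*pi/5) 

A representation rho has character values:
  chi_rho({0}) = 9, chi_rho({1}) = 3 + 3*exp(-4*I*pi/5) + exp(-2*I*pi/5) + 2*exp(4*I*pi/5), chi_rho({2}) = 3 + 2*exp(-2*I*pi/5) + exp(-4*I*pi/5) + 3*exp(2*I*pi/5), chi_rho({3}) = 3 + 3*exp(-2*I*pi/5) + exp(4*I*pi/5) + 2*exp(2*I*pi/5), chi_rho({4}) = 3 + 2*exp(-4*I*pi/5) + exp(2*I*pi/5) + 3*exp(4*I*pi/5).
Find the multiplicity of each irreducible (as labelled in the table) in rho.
Multiplicities: chi_0: 3, chi_1: 0, chi_2: 2, chi_3: 3, chi_4: 1.

Use <chi_rho, chi> = (1/|G|) sum_C |C| * chi_rho(C) * conj(chi(C)) with |G| = 5 for each irreducible chi in the table:
  <chi_rho, chi_0> = (1/5)[1*(9)*conj(1) + 1*(3 + 3*exp(-4*I*pi/5) + exp(-2*I*pi/5) + 2*exp(4*I*pi/5))*conj(1) + 1*(3 + 2*exp(-2*I*pi/5) + exp(-4*I*pi/5) + 3*exp(2*I*pi/5))*conj(1) + 1*(3 + 3*exp(-2*I*pi/5) + exp(4*I*pi/5) + 2*exp(2*I*pi/5))*conj(1) + 1*(3 + 2*exp(-4*I*pi/5) + exp(2*I*pi/5) + 3*exp(4*I*pi/5))*conj(1)]
      = (1/5)[(9) + (3 + 3*exp(-4*I*pi/5) + exp(-2*I*pi/5) + 2*exp(4*I*pi/5)) + (3 + 2*exp(-2*I*pi/5) + exp(-4*I*pi/5) + 3*exp(2*I*pi/5)) + (3 + 3*exp(-2*I*pi/5) + exp(4*I*pi/5) + 2*exp(2*I*pi/5)) + (3 + 2*exp(-4*I*pi/5) + exp(2*I*pi/5) + 3*exp(4*I*pi/5))] = 15/5 = 3
  <chi_rho, chi_1> = (1/5)[1*(9)*conj(1) + 1*(3 + 3*exp(-4*I*pi/5) + exp(-2*I*pi/5) + 2*exp(4*I*pi/5))*conj(exp(2*I*pi/5)) + 1*(3 + 2*exp(-2*I*pi/5) + exp(-4*I*pi/5) + 3*exp(2*I*pi/5))*conj(exp(4*I*pi/5)) + 1*(3 + 3*exp(-2*I*pi/5) + exp(4*I*pi/5) + 2*exp(2*I*pi/5))*conj(exp(-4*I*pi/5)) + 1*(3 + 2*exp(-4*I*pi/5) + exp(2*I*pi/5) + 3*exp(4*I*pi/5))*conj(exp(-2*I*pi/5))]
      = (1/5)[(9) + (3*exp(-2*I*pi/5) + exp(-4*I*pi/5) + 3*exp(4*I*pi/5) + 2*exp(2*I*pi/5)) + (3*exp(-2*I*pi/5) + 3*exp(-4*I*pi/5) + exp(2*I*pi/5) + 2*exp(4*I*pi/5)) + (2*exp(-4*I*pi/5) + exp(-2*I*pi/5) + 3*exp(4*I*pi/5) + 3*exp(2*I*pi/5)) + (2*exp(-2*I*pi/5) + 3*exp(-4*I*pi/5) + exp(4*I*pi/5) + 3*exp(2*I*pi/5))] = 0/5 = 0
  <chi_rho, chi_2> = (1/5)[1*(9)*conj(1) + 1*(3 + 3*exp(-4*I*pi/5) + exp(-2*I*pi/5) + 2*exp(4*I*pi/5))*conj(exp(4*I*pi/5)) + 1*(3 + 2*exp(-2*I*pi/5) + exp(-4*I*pi/5) + 3*exp(2*I*pi/5))*conj(exp(-2*I*pi/5)) + 1*(3 + 3*exp(-2*I*pi/5) + exp(4*I*pi/5) + 2*exp(2*I*pi/5))*conj(exp(2*I*pi/5)) + 1*(3 + 2*exp(-4*I*pi/5) + exp(2*I*pi/5) + 3*exp(4*I*pi/5))*conj(exp(-4*I*pi/5))]
      = (1/5)[(9) + (2 + 3*exp(-4*I*pi/5) + exp(4*I*pi/5) + 3*exp(2*I*pi/5)) + (2 + exp(-2*I*pi/5) + 3*exp(4*I*pi/5) + 3*exp(2*I*pi/5)) + (2 + 3*exp(-2*I*pi/5) + 3*exp(-4*I*pi/5) + exp(2*I*pi/5)) + (2 + 3*exp(-2*I*pi/5) + exp(-4*I*pi/5) + 3*exp(4*I*pi/5))] = 10/5 = 2
  <chi_rho, chi_3> = (1/5)[1*(9)*conj(1) + 1*(3 + 3*exp(-4*I*pi/5) + exp(-2*I*pi/5) + 2*exp(4*I*pi/5))*conj(exp(-4*I*pi/5)) + 1*(3 + 2*exp(-2*I*pi/5) + exp(-4*I*pi/5) + 3*exp(2*I*pi/5))*conj(exp(2*I*pi/5)) + 1*(3 + 3*exp(-2*I*pi/5) + exp(4*I*pi/5) + 2*exp(2*I*pi/5))*conj(exp(-2*I*pi/5)) + 1*(3 + 2*exp(-4*I*pi/5) + exp(2*I*pi/5) + 3*exp(4*I*pi/5))*conj(exp(4*I*pi/5))]
      = (1/5)[(9) + (3 + 2*exp(-2*I*pi/5) + exp(2*I*pi/5) + 3*exp(4*I*pi/5)) + (3 + 3*exp(-2*I*pi/5) + 2*exp(-4*I*pi/5) + exp(4*I*pi/5)) + (3 + exp(-4*I*pi/5) + 2*exp(4*I*pi/5) + 3*exp(2*I*pi/5)) + (3 + 3*exp(-4*I*pi/5) + exp(-2*I*pi/5) + 2*exp(2*I*pi/5))] = 15/5 = 3
  <chi_rho, chi_4> = (1/5)[1*(9)*conj(1) + 1*(3 + 3*exp(-4*I*pi/5) + exp(-2*I*pi/5) + 2*exp(4*I*pi/5))*conj(exp(-2*I*pi/5)) + 1*(3 + 2*exp(-2*I*pi/5) + exp(-4*I*pi/5) + 3*exp(2*I*pi/5))*conj(exp(-4*I*pi/5)) + 1*(3 + 3*exp(-2*I*pi/5) + exp(4*I*pi/5) + 2*exp(2*I*pi/5))*conj(exp(4*I*pi/5)) + 1*(3 + 2*exp(-4*I*pi/5) + exp(2*I*pi/5) + 3*exp(4*I*pi/5))*conj(exp(2*I*pi/5))]
      = (1/5)[(9) + (1 + 3*exp(-2*I*pi/5) + 2*exp(-4*I*pi/5) + 3*exp(2*I*pi/5)) + (1 + 3*exp(-4*I*pi/5) + 3*exp(4*I*pi/5) + 2*exp(2*I*pi/5)) + (1 + 2*exp(-2*I*pi/5) + 3*exp(-4*I*pi/5) + 3*exp(4*I*pi/5)) + (1 + 3*exp(-2*I*pi/5) + 2*exp(4*I*pi/5) + 3*exp(2*I*pi/5))] = 5/5 = 1
(Exp terms are combined using exp(i*s)*conj(exp(i*t)) = exp(i*(s-t)), and sums of them are collapsed using the identity that for every m > 1 the m distinct m-th roots of unity sum to 0, e.g. 1 + exp(2*I*pi/3) + exp(-2*I*pi/3) = 0.)
Dimension check: dim(rho) = sum (mult * dim) = 3*1 + 0*1 + 2*1 + 3*1 + 1*1 = 9 = chi_rho(e) = 9.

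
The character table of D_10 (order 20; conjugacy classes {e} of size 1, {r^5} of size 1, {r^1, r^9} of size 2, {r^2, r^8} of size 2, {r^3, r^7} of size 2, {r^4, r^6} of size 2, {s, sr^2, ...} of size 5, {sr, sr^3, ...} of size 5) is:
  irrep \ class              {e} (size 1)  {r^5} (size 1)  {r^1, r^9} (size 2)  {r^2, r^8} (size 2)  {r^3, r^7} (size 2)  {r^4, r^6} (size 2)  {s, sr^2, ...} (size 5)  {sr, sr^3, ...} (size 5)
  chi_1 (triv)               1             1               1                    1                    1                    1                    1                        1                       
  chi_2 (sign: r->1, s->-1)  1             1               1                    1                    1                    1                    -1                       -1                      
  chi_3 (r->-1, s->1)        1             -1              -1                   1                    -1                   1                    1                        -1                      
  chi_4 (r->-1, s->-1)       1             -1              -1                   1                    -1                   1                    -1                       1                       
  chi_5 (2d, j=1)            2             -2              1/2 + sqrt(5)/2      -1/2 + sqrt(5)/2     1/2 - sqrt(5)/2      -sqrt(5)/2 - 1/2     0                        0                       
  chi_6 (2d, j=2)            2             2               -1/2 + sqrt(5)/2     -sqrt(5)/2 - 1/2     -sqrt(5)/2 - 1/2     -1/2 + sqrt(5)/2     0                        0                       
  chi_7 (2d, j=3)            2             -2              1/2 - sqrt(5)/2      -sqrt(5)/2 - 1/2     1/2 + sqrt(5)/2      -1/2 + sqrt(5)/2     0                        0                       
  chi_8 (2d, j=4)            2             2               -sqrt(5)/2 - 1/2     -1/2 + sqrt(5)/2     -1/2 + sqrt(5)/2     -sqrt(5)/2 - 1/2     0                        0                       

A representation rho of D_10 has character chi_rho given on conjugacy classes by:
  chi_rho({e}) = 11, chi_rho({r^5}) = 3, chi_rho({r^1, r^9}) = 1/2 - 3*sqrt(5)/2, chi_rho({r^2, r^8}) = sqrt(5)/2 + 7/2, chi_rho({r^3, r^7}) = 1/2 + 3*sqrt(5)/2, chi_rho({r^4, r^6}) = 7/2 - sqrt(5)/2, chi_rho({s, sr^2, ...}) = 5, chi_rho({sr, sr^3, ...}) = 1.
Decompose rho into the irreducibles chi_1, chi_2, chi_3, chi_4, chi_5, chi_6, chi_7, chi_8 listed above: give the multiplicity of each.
Multiplicities: chi_1: 3, chi_2: 0, chi_3: 2, chi_4: 0, chi_5: 0, chi_6: 0, chi_7: 1, chi_8: 2.

Reasoning: Use <chi_rho, chi> = (1/|G|) sum_C |C| * chi_rho(C) * conj(chi(C)) with |G| = 20 for each irreducible chi in the table:
  <chi_rho, chi_1> = (1/20)[1*(11)*conj(1) + 1*(3)*conj(1) + 2*(1/2 - 3*sqrt(5)/2)*conj(1) + 2*(sqrt(5)/2 + 7/2)*conj(1) + 2*(1/2 + 3*sqrt(5)/2)*conj(1) + 2*(7/2 - sqrt(5)/2)*conj(1) + 5*(5)*conj(1) + 5*(1)*conj(1)]
      = (1/20)[(11) + (3) + (1 - 3*sqrt(5)) + (sqrt(5) + 7) + (1 + 3*sqrt(5)) + (7 - sqrt(5)) + (25) + (5)] = 60/20 = 3
  <chi_rho, chi_2> = (1/20)[1*(11)*conj(1) + 1*(3)*conj(1) + 2*(1/2 - 3*sqrt(5)/2)*conj(1) + 2*(sqrt(5)/2 + 7/2)*conj(1) + 2*(1/2 + 3*sqrt(5)/2)*conj(1) + 2*(7/2 - sqrt(5)/2)*conj(1) + 5*(5)*conj(-1) + 5*(1)*conj(-1)]
      = (1/20)[(11) + (3) + (1 - 3*sqrt(5)) + (sqrt(5) + 7) + (1 + 3*sqrt(5)) + (7 - sqrt(5)) + (-25) + (-5)] = 0/20 = 0
  <chi_rho, chi_3> = (1/20)[1*(11)*conj(1) + 1*(3)*conj(-1) + 2*(1/2 - 3*sqrt(5)/2)*conj(-1) + 2*(sqrt(5)/2 + 7/2)*conj(1) + 2*(1/2 + 3*sqrt(5)/2)*conj(-1) + 2*(7/2 - sqrt(5)/2)*conj(1) + 5*(5)*conj(1) + 5*(1)*conj(-1)]
      = (1/20)[(11) + (-3) + (-1 + 3*sqrt(5)) + (sqrt(5) + 7) + (-3*sqrt(5) - 1) + (7 - sqrt(5)) + (25) + (-5)] = 40/20 = 2
  <chi_rho, chi_4> = (1/20)[1*(11)*conj(1) + 1*(3)*conj(-1) + 2*(1/2 - 3*sqrt(5)/2)*conj(-1) + 2*(sqrt(5)/2 + 7/2)*conj(1) + 2*(1/2 + 3*sqrt(5)/2)*conj(-1) + 2*(7/2 - sqrt(5)/2)*conj(1) + 5*(5)*conj(-1) + 5*(1)*conj(1)]
      = (1/20)[(11) + (-3) + (-1 + 3*sqrt(5)) + (sqrt(5) + 7) + (-3*sqrt(5) - 1) + (7 - sqrt(5)) + (-25) + (5)] = 0/20 = 0
  <chi_rho, chi_5> = (1/20)[1*(11)*conj(2) + 1*(3)*conj(-2) + 2*(1/2 - 3*sqrt(5)/2)*conj(1/2 + sqrt(5)/2) + 2*(sqrt(5)/2 + 7/2)*conj(-1/2 + sqrt(5)/2) + 2*(1/2 + 3*sqrt(5)/2)*conj(1/2 - sqrt(5)/2) + 2*(7/2 - sqrt(5)/2)*conj(-sqrt(5)/2 - 1/2) + 5*(5)*conj(0) + 5*(1)*conj(0)]
      = (1/20)[(22) + (-6) + (-7 - sqrt(5)) + (-1 + 3*sqrt(5)) + (-7 + sqrt(5)) + (-3*sqrt(5) - 1) + (0) + (0)] = 0/20 = 0
  <chi_rho, chi_6> = (1/20)[1*(11)*conj(2) + 1*(3)*conj(2) + 2*(1/2 - 3*sqrt(5)/2)*conj(-1/2 + sqrt(5)/2) + 2*(sqrt(5)/2 + 7/2)*conj(-sqrt(5)/2 - 1/2) + 2*(1/2 + 3*sqrt(5)/2)*conj(-sqrt(5)/2 - 1/2) + 2*(7/2 - sqrt(5)/2)*conj(-1/2 + sqrt(5)/2) + 5*(5)*conj(0) + 5*(1)*conj(0)]
      = (1/20)[(22) + (6) + (-8 + 2*sqrt(5)) + (-4*sqrt(5) - 6) + (-8 - 2*sqrt(5)) + (-6 + 4*sqrt(5)) + (0) + (0)] = 0/20 = 0
  <chi_rho, chi_7> = (1/20)[1*(11)*conj(2) + 1*(3)*conj(-2) + 2*(1/2 - 3*sqrt(5)/2)*conj(1/2 - sqrt(5)/2) + 2*(sqrt(5)/2 + 7/2)*conj(-sqrt(5)/2 - 1/2) + 2*(1/2 + 3*sqrt(5)/2)*conj(1/2 + sqrt(5)/2) + 2*(7/2 - sqrt(5)/2)*conj(-1/2 + sqrt(5)/2) + 5*(5)*conj(0) + 5*(1)*conj(0)]
      = (1/20)[(22) + (-6) + (8 - 2*sqrt(5)) + (-4*sqrt(5) - 6) + (2*sqrt(5) + 8) + (-6 + 4*sqrt(5)) + (0) + (0)] = 20/20 = 1
  <chi_rho, chi_8> = (1/20)[1*(11)*conj(2) + 1*(3)*conj(2) + 2*(1/2 - 3*sqrt(5)/2)*conj(-sqrt(5)/2 - 1/2) + 2*(sqrt(5)/2 + 7/2)*conj(-1/2 + sqrt(5)/2) + 2*(1/2 + 3*sqrt(5)/2)*conj(-1/2 + sqrt(5)/2) + 2*(7/2 - sqrt(5)/2)*conj(-sqrt(5)/2 - 1/2) + 5*(5)*conj(0) + 5*(1)*conj(0)]
      = (1/20)[(22) + (6) + (sqrt(5) + 7) + (-1 + 3*sqrt(5)) + (7 - sqrt(5)) + (-3*sqrt(5) - 1) + (0) + (0)] = 40/20 = 2
Dimension check: dim(rho) = sum (mult * dim) = 3*1 + 0*1 + 2*1 + 0*1 + 0*2 + 0*2 + 1*2 + 2*2 = 11 = chi_rho(e) = 11.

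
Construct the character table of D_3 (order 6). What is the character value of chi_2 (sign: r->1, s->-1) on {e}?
Conjugacy classes: {e} of size 1, {r^1, r^2} of size 2, {s, sr, ..., sr^2} of size 3.
Character table:
  irrep \ class              {e} (size 1)  {r^1, r^2} (size 2)  {s, sr, ..., sr^2} (size 3)
  chi_1 (triv)               1             1                    1                          
  chi_2 (sign: r->1, s->-1)  1             1                    -1                         
  chi_3 (2d, j=1)            2             -1                   0                          

Spot check: chi_2 (sign: r->1, s->-1) on {e} = 1.

Reasoning: D_3 has order 2*3 = 6 with 3 conjugacy classes, hence 3 irreducibles. Sum of squared dims 1 + 1 + 4 = 6 = |G|. Linear characters come from the abelianisation; the 2-dimensional irreps have character r^k -> 2*cos(2*pi*j*k/3), reflections -> 0.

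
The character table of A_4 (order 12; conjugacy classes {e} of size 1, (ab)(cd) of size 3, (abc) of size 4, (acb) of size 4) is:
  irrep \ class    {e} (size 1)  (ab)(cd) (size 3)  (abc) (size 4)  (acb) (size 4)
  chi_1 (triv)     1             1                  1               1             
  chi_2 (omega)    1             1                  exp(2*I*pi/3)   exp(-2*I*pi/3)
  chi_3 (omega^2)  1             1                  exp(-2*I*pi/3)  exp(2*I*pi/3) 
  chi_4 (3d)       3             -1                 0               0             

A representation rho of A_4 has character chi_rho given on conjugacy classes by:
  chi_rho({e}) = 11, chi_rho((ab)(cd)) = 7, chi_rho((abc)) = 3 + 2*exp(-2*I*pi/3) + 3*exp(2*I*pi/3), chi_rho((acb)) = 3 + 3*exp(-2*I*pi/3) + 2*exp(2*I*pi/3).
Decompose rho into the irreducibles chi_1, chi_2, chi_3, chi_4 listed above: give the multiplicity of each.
Multiplicities: chi_1: 3, chi_2: 3, chi_3: 2, chi_4: 1.

Use <chi_rho, chi> = (1/|G|) sum_C |C| * chi_rho(C) * conj(chi(C)) with |G| = 12 for each irreducible chi in the table:
  <chi_rho, chi_1> = (1/12)[1*(11)*conj(1) + 3*(7)*conj(1) + 4*(3 + 2*exp(-2*I*pi/3) + 3*exp(2*I*pi/3))*conj(1) + 4*(3 + 3*exp(-2*I*pi/3) + 2*exp(2*I*pi/3))*conj(1)]
      = (1/12)[(11) + (21) + (12 + 8*exp(-2*I*pi/3) + 12*exp(2*I*pi/3)) + (12 + 12*exp(-2*I*pi/3) + 8*exp(2*I*pi/3))] = 36/12 = 3
  <chi_rho, chi_2> = (1/12)[1*(11)*conj(1) + 3*(7)*conj(1) + 4*(3 + 2*exp(-2*I*pi/3) + 3*exp(2*I*pi/3))*conj(exp(2*I*pi/3)) + 4*(3 + 3*exp(-2*I*pi/3) + 2*exp(2*I*pi/3))*conj(exp(-2*I*pi/3))]
      = (1/12)[(11) + (21) + (12 + 12*exp(-2*I*pi/3) + 8*exp(2*I*pi/3)) + (12 + 8*exp(-2*I*pi/3) + 12*exp(2*I*pi/3))] = 36/12 = 3
  <chi_rho, chi_3> = (1/12)[1*(11)*conj(1) + 3*(7)*conj(1) + 4*(3 + 2*exp(-2*I*pi/3) + 3*exp(2*I*pi/3))*conj(exp(-2*I*pi/3)) + 4*(3 + 3*exp(-2*I*pi/3) + 2*exp(2*I*pi/3))*conj(exp(2*I*pi/3))]
      = (1/12)[(11) + (21) + (-4) + (-4)] = 24/12 = 2
  <chi_rho, chi_4> = (1/12)[1*(11)*conj(3) + 3*(7)*conj(-1) + 4*(3 + 2*exp(-2*I*pi/3) + 3*exp(2*I*pi/3))*conj(0) + 4*(3 + 3*exp(-2*I*pi/3) + 2*exp(2*I*pi/3))*conj(0)]
      = (1/12)[(33) + (-21) + (0) + (0)] = 12/12 = 1
(Exp terms are combined using exp(i*s)*conj(exp(i*t)) = exp(i*(s-t)), and sums of them are collapsed using the identity that for every m > 1 the m distinct m-th roots of unity sum to 0, e.g. 1 + exp(2*I*pi/3) + exp(-2*I*pi/3) = 0.)
Dimension check: dim(rho) = sum (mult * dim) = 3*1 + 3*1 + 2*1 + 1*3 = 11 = chi_rho(e) = 11.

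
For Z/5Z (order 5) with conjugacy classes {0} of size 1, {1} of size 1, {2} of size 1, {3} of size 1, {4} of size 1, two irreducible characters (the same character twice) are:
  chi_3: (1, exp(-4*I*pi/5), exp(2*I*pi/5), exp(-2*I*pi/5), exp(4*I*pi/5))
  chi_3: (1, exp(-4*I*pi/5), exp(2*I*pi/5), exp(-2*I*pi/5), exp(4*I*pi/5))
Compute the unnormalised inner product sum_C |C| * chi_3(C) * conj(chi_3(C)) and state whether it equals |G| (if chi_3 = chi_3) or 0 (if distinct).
Sum = 5 = |G| = 5; so <chi_3, chi_3> = 1 (norm-1 confirms irreducibility).

Solution. Compute term by term over conjugacy classes (|C| * chi_3(C) * conj(chi_3(C))):
  1*(1)*conj(1) + 1*(exp(-4*I*pi/5))*conj(exp(-4*I*pi/5)) + 1*(exp(2*I*pi/5))*conj(exp(2*I*pi/5)) + 1*(exp(-2*I*pi/5))*conj(exp(-2*I*pi/5)) + 1*(exp(4*I*pi/5))*conj(exp(4*I*pi/5))
  = (1) + (1) + (1) + (1) + (1)
  = 5.
(Exp terms are combined using exp(i*s)*conj(exp(i*t)) = exp(i*(s-t)), and sums of them are collapsed using the identity that for every m > 1 the m distinct m-th roots of unity sum to 0, e.g. 1 + exp(2*I*pi/3) + exp(-2*I*pi/3) = 0.)
Dividing by |G| = 5 gives 5/5 = 1, matching the row-orthogonality relation <chi_3, chi_3> = [chi_3 = chi_3].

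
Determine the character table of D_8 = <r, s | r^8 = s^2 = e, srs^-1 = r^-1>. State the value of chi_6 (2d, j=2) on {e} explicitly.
Conjugacy classes: {e} of size 1, {r^4} of size 1, {r^1, r^7} of size 2, {r^2, r^6} of size 2, {r^3, r^5} of size 2, {s, sr^2, ...} of size 4, {sr, sr^3, ...} of size 4.
Character table:
  irrep \ class              {e} (size 1)  {r^4} (size 1)  {r^1, r^7} (size 2)  {r^2, r^6} (size 2)  {r^3, r^5} (size 2)  {s, sr^2, ...} (size 4)  {sr, sr^3, ...} (size 4)
  chi_1 (triv)               1             1               1                    1                    1                    1                        1                       
  chi_2 (sign: r->1, s->-1)  1             1               1                    1                    1                    -1                       -1                      
  chi_3 (r->-1, s->1)        1             1               -1                   1                    -1                   1                        -1                      
  chi_4 (r->-1, s->-1)       1             1               -1                   1                    -1                   -1                       1                       
  chi_5 (2d, j=1)            2             -2              sqrt(2)              0                    -sqrt(2)             0                        0                       
  chi_6 (2d, j=2)            2             2               0                    -2                   0                    0                        0                       
  chi_7 (2d, j=3)            2             -2              -sqrt(2)             0                    sqrt(2)              0                        0                       

Spot check: chi_6 (2d, j=2) on {e} = 2.

Proof sketch: D_8 has order 2*8 = 16 with 7 conjugacy classes, hence 7 irreducibles. Sum of squared dims 1 + 1 + 1 + 1 + 4 + 4 + 4 = 16 = |G|. Linear characters come from the abelianisation; the 2-dimensional irreps have character r^k -> 2*cos(2*pi*j*k/8), reflections -> 0.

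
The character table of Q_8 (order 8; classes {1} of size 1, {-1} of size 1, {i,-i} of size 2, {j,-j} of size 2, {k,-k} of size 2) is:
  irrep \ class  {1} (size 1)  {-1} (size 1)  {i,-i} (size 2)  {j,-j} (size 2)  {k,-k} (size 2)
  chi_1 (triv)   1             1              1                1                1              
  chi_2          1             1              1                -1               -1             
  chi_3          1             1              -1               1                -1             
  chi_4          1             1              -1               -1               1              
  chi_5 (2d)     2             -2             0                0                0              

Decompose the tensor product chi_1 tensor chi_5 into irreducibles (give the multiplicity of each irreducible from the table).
chi_1 tensor chi_5 = chi_5 (all other irreducibles have multiplicity 0).

Working: The character of a tensor product is the pointwise product (chi_1 * chi_5)(C) = chi_1(C) * chi_5(C):
  {1}: (1)*(2), {-1}: (1)*(-2), {i,-i}: (1)*(0), {j,-j}: (1)*(0), {k,-k}: (1)*(0)
so (chi_1 * chi_5) takes values
  {1} -> 2, {-1} -> -2, {i,-i} -> 0, {j,-j} -> 0, {k,-k} -> 0.
Now take the inner product of this character with each irreducible chi from the table, <chi_1*chi_5, chi> = (1/8) sum_C |C| (chi_1*chi_5)(C) conj(chi(C)):
  <chi_1*chi_5, chi_1> = (1/8)[1*(2)*conj(1) + 1*(-2)*conj(1) + 2*(0)*conj(1) + 2*(0)*conj(1) + 2*(0)*conj(1)]
      = (1/8)[(2) + (-2) + (0) + (0) + (0)] = 0/8 = 0
  <chi_1*chi_5, chi_2> = (1/8)[1*(2)*conj(1) + 1*(-2)*conj(1) + 2*(0)*conj(1) + 2*(0)*conj(-1) + 2*(0)*conj(-1)]
      = (1/8)[(2) + (-2) + (0) + (0) + (0)] = 0/8 = 0
  <chi_1*chi_5, chi_3> = (1/8)[1*(2)*conj(1) + 1*(-2)*conj(1) + 2*(0)*conj(-1) + 2*(0)*conj(1) + 2*(0)*conj(-1)]
      = (1/8)[(2) + (-2) + (0) + (0) + (0)] = 0/8 = 0
  <chi_1*chi_5, chi_4> = (1/8)[1*(2)*conj(1) + 1*(-2)*conj(1) + 2*(0)*conj(-1) + 2*(0)*conj(-1) + 2*(0)*conj(1)]
      = (1/8)[(2) + (-2) + (0) + (0) + (0)] = 0/8 = 0
  <chi_1*chi_5, chi_5> = (1/8)[1*(2)*conj(2) + 1*(-2)*conj(-2) + 2*(0)*conj(0) + 2*(0)*conj(0) + 2*(0)*conj(0)]
      = (1/8)[(4) + (4) + (0) + (0) + (0)] = 8/8 = 1
Hence the multiplicities are chi_5: 1. Dimension check: dim(chi_1)*dim(chi_5) = 1*2 = 2 and sum (mult * dim) = 1*2 = 2.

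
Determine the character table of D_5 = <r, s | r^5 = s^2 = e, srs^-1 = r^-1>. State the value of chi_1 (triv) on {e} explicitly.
Conjugacy classes: {e} of size 1, {r^1, r^4} of size 2, {r^2, r^3} of size 2, {s, sr, ..., sr^4} of size 5.
Character table:
  irrep \ class              {e} (size 1)  {r^1, r^4} (size 2)  {r^2, r^3} (size 2)  {s, sr, ..., sr^4} (size 5)
  chi_1 (triv)               1             1                    1                    1                          
  chi_2 (sign: r->1, s->-1)  1             1                    1                    -1                         
  chi_3 (2d, j=1)            2             -1/2 + sqrt(5)/2     -sqrt(5)/2 - 1/2     0                          
  chi_4 (2d, j=2)            2             -sqrt(5)/2 - 1/2     -1/2 + sqrt(5)/2     0                          

Spot check: chi_1 (triv) on {e} = 1.

D_5 has order 2*5 = 10 with 4 conjugacy classes, hence 4 irreducibles. Sum of squared dims 1 + 1 + 4 + 4 = 10 = |G|. Linear characters come from the abelianisation; the 2-dimensional irreps have character r^k -> 2*cos(2*pi*j*k/5), reflections -> 0.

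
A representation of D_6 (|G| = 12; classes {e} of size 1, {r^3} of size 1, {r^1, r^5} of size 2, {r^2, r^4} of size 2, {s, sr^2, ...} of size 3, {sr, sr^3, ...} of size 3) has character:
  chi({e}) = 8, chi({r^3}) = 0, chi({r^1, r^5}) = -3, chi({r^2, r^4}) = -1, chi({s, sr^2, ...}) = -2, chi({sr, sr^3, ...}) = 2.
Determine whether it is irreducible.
Not irreducible (reducible): <chi, chi> = 9 > 1.

Derivation: <chi, chi> = (1/|G|) sum_C |C| * |chi(C)|^2 = (1/12)[1*|8|^2 + 1*|0|^2 + 2*|-3|^2 + 2*|-1|^2 + 3*|-2|^2 + 3*|2|^2]
  = (1/12)[(64) + (0) + (18) + (2) + (12) + (12)] = 108/12 = 9.
A character is irreducible iff <chi, chi> = 1, so this representation is reducible.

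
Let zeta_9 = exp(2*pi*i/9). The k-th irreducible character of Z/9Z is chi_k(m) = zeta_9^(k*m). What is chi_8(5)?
chi_8(5) = zeta_9^40 = exp(8*I*pi/9)

Details: chi_8(5) = zeta_9^(8*5) = zeta_9^40. Since zeta_9^9 = 1, this equals zeta_9^4 = exp(2*pi*i*4/9) = exp(8*I*pi/9).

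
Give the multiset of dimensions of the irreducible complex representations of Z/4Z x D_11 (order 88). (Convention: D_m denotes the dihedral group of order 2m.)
Dimensions: 1, 1, 1, 1, 1, 1, 1, 1, 2, 2, 2, 2, 2, 2, 2, 2, 2, 2, 2, 2, 2, 2, 2, 2, 2, 2, 2, 2

Details: There are 28 irreducibles (= number of conjugacy classes). Their dimensions d_i satisfy sum d_i^2 = |G| = 88: 1 + 1 + 1 + 1 + 1 + 1 + 1 + 1 + 4 + 4 + 4 + 4 + 4 + 4 + 4 + 4 + 4 + 4 + 4 + 4 + 4 + 4 + 4 + 4 + 4 + 4 + 4 + 4 = 88. (For the product with Z/4Z: each of the 4 1-dim characters of Z/4Z tensors with each irrep of D_11, giving 4 copies of each D_11-dimension.)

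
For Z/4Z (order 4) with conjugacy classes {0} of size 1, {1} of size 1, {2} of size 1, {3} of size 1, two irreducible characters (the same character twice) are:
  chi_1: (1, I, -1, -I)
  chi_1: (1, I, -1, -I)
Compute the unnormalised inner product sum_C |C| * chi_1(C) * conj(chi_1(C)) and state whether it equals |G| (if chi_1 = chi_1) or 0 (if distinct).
Sum = 4 = |G| = 4; so <chi_1, chi_1> = 1 (norm-1 confirms irreducibility).

Solution. Compute term by term over conjugacy classes (|C| * chi_1(C) * conj(chi_1(C))):
  1*(1)*conj(1) + 1*(I)*conj(I) + 1*(-1)*conj(-1) + 1*(-I)*conj(-I)
  = (1) + (1) + (1) + (1)
  = 4.
(Exp terms are combined using exp(i*s)*conj(exp(i*t)) = exp(i*(s-t)), and sums of them are collapsed using the identity that for every m > 1 the m distinct m-th roots of unity sum to 0, e.g. 1 + exp(2*I*pi/3) + exp(-2*I*pi/3) = 0.)
Dividing by |G| = 4 gives 4/4 = 1, matching the row-orthogonality relation <chi_1, chi_1> = [chi_1 = chi_1].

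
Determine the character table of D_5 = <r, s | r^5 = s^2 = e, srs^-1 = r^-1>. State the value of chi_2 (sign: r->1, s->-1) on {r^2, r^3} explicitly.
Conjugacy classes: {e} of size 1, {r^1, r^4} of size 2, {r^2, r^3} of size 2, {s, sr, ..., sr^4} of size 5.
Character table:
  irrep \ class              {e} (size 1)  {r^1, r^4} (size 2)  {r^2, r^3} (size 2)  {s, sr, ..., sr^4} (size 5)
  chi_1 (triv)               1             1                    1                    1                          
  chi_2 (sign: r->1, s->-1)  1             1                    1                    -1                         
  chi_3 (2d, j=1)            2             -1/2 + sqrt(5)/2     -sqrt(5)/2 - 1/2     0                          
  chi_4 (2d, j=2)            2             -sqrt(5)/2 - 1/2     -1/2 + sqrt(5)/2     0                          

Spot check: chi_2 (sign: r->1, s->-1) on {r^2, r^3} = 1.

Details: D_5 has order 2*5 = 10 with 4 conjugacy classes, hence 4 irreducibles. Sum of squared dims 1 + 1 + 4 + 4 = 10 = |G|. Linear characters come from the abelianisation; the 2-dimensional irreps have character r^k -> 2*cos(2*pi*j*k/5), reflections -> 0.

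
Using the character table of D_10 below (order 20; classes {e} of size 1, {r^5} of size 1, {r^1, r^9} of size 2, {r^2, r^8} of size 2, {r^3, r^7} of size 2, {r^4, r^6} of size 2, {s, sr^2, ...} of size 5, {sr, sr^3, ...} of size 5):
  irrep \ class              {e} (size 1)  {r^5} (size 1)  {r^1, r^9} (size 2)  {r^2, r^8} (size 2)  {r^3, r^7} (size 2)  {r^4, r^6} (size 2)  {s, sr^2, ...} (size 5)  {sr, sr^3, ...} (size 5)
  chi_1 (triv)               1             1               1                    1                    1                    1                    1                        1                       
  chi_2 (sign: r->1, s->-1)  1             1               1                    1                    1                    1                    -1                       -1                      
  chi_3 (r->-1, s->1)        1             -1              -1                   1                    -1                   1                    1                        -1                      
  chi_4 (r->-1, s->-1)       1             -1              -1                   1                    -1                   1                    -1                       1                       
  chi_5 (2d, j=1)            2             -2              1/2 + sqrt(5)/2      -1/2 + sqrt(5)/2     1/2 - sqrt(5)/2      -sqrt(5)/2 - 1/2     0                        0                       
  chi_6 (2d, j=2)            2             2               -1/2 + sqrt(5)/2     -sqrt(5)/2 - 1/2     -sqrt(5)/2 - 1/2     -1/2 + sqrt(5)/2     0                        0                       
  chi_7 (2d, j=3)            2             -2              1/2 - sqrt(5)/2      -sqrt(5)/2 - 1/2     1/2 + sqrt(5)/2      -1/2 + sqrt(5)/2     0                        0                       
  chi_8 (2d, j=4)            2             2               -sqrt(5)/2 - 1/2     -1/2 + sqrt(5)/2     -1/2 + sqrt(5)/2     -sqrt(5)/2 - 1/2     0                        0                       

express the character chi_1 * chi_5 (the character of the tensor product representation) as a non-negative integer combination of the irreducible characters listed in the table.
chi_1 tensor chi_5 = chi_5 (all other irreducibles have multiplicity 0).

Derivation: The character of a tensor product is the pointwise product (chi_1 * chi_5)(C) = chi_1(C) * chi_5(C):
  {e}: (1)*(2), {r^5}: (1)*(-2), {r^1, r^9}: (1)*(1/2 + sqrt(5)/2), {r^2, r^8}: (1)*(-1/2 + sqrt(5)/2), {r^3, r^7}: (1)*(1/2 - sqrt(5)/2), {r^4, r^6}: (1)*(-sqrt(5)/2 - 1/2), {s, sr^2, ...}: (1)*(0), {sr, sr^3, ...}: (1)*(0)
so (chi_1 * chi_5) takes values
  {e} -> 2, {r^5} -> -2, {r^1, r^9} -> 1/2 + sqrt(5)/2, {r^2, r^8} -> -1/2 + sqrt(5)/2, {r^3, r^7} -> 1/2 - sqrt(5)/2, {r^4, r^6} -> -sqrt(5)/2 - 1/2, {s, sr^2, ...} -> 0, {sr, sr^3, ...} -> 0.
Now take the inner product of this character with each irreducible chi from the table, <chi_1*chi_5, chi> = (1/20) sum_C |C| (chi_1*chi_5)(C) conj(chi(C)):
  <chi_1*chi_5, chi_1> = (1/20)[1*(2)*conj(1) + 1*(-2)*conj(1) + 2*(1/2 + sqrt(5)/2)*conj(1) + 2*(-1/2 + sqrt(5)/2)*conj(1) + 2*(1/2 - sqrt(5)/2)*conj(1) + 2*(-sqrt(5)/2 - 1/2)*conj(1) + 5*(0)*conj(1) + 5*(0)*conj(1)]
      = (1/20)[(2) + (-2) + (1 + sqrt(5)) + (-1 + sqrt(5)) + (1 - sqrt(5)) + (-sqrt(5) - 1) + (0) + (0)] = 0/20 = 0
  <chi_1*chi_5, chi_2> = (1/20)[1*(2)*conj(1) + 1*(-2)*conj(1) + 2*(1/2 + sqrt(5)/2)*conj(1) + 2*(-1/2 + sqrt(5)/2)*conj(1) + 2*(1/2 - sqrt(5)/2)*conj(1) + 2*(-sqrt(5)/2 - 1/2)*conj(1) + 5*(0)*conj(-1) + 5*(0)*conj(-1)]
      = (1/20)[(2) + (-2) + (1 + sqrt(5)) + (-1 + sqrt(5)) + (1 - sqrt(5)) + (-sqrt(5) - 1) + (0) + (0)] = 0/20 = 0
  <chi_1*chi_5, chi_3> = (1/20)[1*(2)*conj(1) + 1*(-2)*conj(-1) + 2*(1/2 + sqrt(5)/2)*conj(-1) + 2*(-1/2 + sqrt(5)/2)*conj(1) + 2*(1/2 - sqrt(5)/2)*conj(-1) + 2*(-sqrt(5)/2 - 1/2)*conj(1) + 5*(0)*conj(1) + 5*(0)*conj(-1)]
      = (1/20)[(2) + (2) + (-sqrt(5) - 1) + (-1 + sqrt(5)) + (-1 + sqrt(5)) + (-sqrt(5) - 1) + (0) + (0)] = 0/20 = 0
  <chi_1*chi_5, chi_4> = (1/20)[1*(2)*conj(1) + 1*(-2)*conj(-1) + 2*(1/2 + sqrt(5)/2)*conj(-1) + 2*(-1/2 + sqrt(5)/2)*conj(1) + 2*(1/2 - sqrt(5)/2)*conj(-1) + 2*(-sqrt(5)/2 - 1/2)*conj(1) + 5*(0)*conj(-1) + 5*(0)*conj(1)]
      = (1/20)[(2) + (2) + (-sqrt(5) - 1) + (-1 + sqrt(5)) + (-1 + sqrt(5)) + (-sqrt(5) - 1) + (0) + (0)] = 0/20 = 0
  <chi_1*chi_5, chi_5> = (1/20)[1*(2)*conj(2) + 1*(-2)*conj(-2) + 2*(1/2 + sqrt(5)/2)*conj(1/2 + sqrt(5)/2) + 2*(-1/2 + sqrt(5)/2)*conj(-1/2 + sqrt(5)/2) + 2*(1/2 - sqrt(5)/2)*conj(1/2 - sqrt(5)/2) + 2*(-sqrt(5)/2 - 1/2)*conj(-sqrt(5)/2 - 1/2) + 5*(0)*conj(0) + 5*(0)*conj(0)]
      = (1/20)[(4) + (4) + (sqrt(5) + 3) + (3 - sqrt(5)) + (3 - sqrt(5)) + (sqrt(5) + 3) + (0) + (0)] = 20/20 = 1
  <chi_1*chi_5, chi_6> = (1/20)[1*(2)*conj(2) + 1*(-2)*conj(2) + 2*(1/2 + sqrt(5)/2)*conj(-1/2 + sqrt(5)/2) + 2*(-1/2 + sqrt(5)/2)*conj(-sqrt(5)/2 - 1/2) + 2*(1/2 - sqrt(5)/2)*conj(-sqrt(5)/2 - 1/2) + 2*(-sqrt(5)/2 - 1/2)*conj(-1/2 + sqrt(5)/2) + 5*(0)*conj(0) + 5*(0)*conj(0)]
      = (1/20)[(4) + (-4) + (2) + (-2) + (2) + (-2) + (0) + (0)] = 0/20 = 0
  <chi_1*chi_5, chi_7> = (1/20)[1*(2)*conj(2) + 1*(-2)*conj(-2) + 2*(1/2 + sqrt(5)/2)*conj(1/2 - sqrt(5)/2) + 2*(-1/2 + sqrt(5)/2)*conj(-sqrt(5)/2 - 1/2) + 2*(1/2 - sqrt(5)/2)*conj(1/2 + sqrt(5)/2) + 2*(-sqrt(5)/2 - 1/2)*conj(-1/2 + sqrt(5)/2) + 5*(0)*conj(0) + 5*(0)*conj(0)]
      = (1/20)[(4) + (4) + (-2) + (-2) + (-2) + (-2) + (0) + (0)] = 0/20 = 0
  <chi_1*chi_5, chi_8> = (1/20)[1*(2)*conj(2) + 1*(-2)*conj(2) + 2*(1/2 + sqrt(5)/2)*conj(-sqrt(5)/2 - 1/2) + 2*(-1/2 + sqrt(5)/2)*conj(-1/2 + sqrt(5)/2) + 2*(1/2 - sqrt(5)/2)*conj(-1/2 + sqrt(5)/2) + 2*(-sqrt(5)/2 - 1/2)*conj(-sqrt(5)/2 - 1/2) + 5*(0)*conj(0) + 5*(0)*conj(0)]
      = (1/20)[(4) + (-4) + (-3 - sqrt(5)) + (3 - sqrt(5)) + (-3 + sqrt(5)) + (sqrt(5) + 3) + (0) + (0)] = 0/20 = 0
Hence the multiplicities are chi_5: 1. Dimension check: dim(chi_1)*dim(chi_5) = 1*2 = 2 and sum (mult * dim) = 1*2 = 2.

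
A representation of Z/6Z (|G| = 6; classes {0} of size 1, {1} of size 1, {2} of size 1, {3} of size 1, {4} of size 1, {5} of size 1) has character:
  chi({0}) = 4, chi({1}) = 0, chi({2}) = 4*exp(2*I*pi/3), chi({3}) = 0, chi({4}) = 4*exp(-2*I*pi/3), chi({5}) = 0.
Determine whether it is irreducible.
Not irreducible (reducible): <chi, chi> = 8 > 1.

Working: <chi, chi> = (1/|G|) sum_C |C| * |chi(C)|^2 = (1/6)[1*|4|^2 + 1*|0|^2 + 1*|4*exp(2*I*pi/3)|^2 + 1*|0|^2 + 1*|4*exp(-2*I*pi/3)|^2 + 1*|0|^2]
  = (1/6)[(16) + (0) + (16) + (0) + (16) + (0)] = 48/6 = 8.
(Exp terms are combined using exp(i*s)*conj(exp(i*t)) = exp(i*(s-t)), and sums of them are collapsed using the identity that for every m > 1 the m distinct m-th roots of unity sum to 0, e.g. 1 + exp(2*I*pi/3) + exp(-2*I*pi/3) = 0.)
A character is irreducible iff <chi, chi> = 1, so this representation is reducible.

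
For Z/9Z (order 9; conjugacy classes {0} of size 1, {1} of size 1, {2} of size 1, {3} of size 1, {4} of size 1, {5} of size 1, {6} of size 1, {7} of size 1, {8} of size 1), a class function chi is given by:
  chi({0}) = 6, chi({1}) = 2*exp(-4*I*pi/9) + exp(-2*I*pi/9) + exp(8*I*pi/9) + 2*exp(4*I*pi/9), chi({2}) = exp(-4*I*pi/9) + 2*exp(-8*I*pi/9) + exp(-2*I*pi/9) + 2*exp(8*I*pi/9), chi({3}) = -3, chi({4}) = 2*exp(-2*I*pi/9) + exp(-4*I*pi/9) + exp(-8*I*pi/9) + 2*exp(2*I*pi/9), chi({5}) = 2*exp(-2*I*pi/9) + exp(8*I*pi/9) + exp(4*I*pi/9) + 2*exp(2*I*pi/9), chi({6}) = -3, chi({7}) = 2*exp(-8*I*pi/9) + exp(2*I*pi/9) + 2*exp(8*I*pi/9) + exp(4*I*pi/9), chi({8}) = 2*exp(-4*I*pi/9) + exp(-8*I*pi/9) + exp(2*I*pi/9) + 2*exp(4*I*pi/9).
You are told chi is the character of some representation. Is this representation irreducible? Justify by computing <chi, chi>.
Not irreducible (reducible): <chi, chi> = 10 > 1.

Reasoning: <chi, chi> = (1/|G|) sum_C |C| * |chi(C)|^2 = (1/9)[1*|6|^2 + 1*|2*exp(-4*I*pi/9) + exp(-2*I*pi/9) + exp(8*I*pi/9) + 2*exp(4*I*pi/9)|^2 + 1*|exp(-4*I*pi/9) + 2*exp(-8*I*pi/9) + exp(-2*I*pi/9) + 2*exp(8*I*pi/9)|^2 + 1*|-3|^2 + 1*|2*exp(-2*I*pi/9) + exp(-4*I*pi/9) + exp(-8*I*pi/9) + 2*exp(2*I*pi/9)|^2 + 1*|2*exp(-2*I*pi/9) + exp(8*I*pi/9) + exp(4*I*pi/9) + 2*exp(2*I*pi/9)|^2 + 1*|-3|^2 + 1*|2*exp(-8*I*pi/9) + exp(2*I*pi/9) + 2*exp(8*I*pi/9) + exp(4*I*pi/9)|^2 + 1*|2*exp(-4*I*pi/9) + exp(-8*I*pi/9) + exp(2*I*pi/9) + 2*exp(4*I*pi/9)|^2]
  = (1/9)[(36) + (10 + 4*exp(-2*I*pi/3) + 2*exp(-4*I*pi/9) + 5*exp(-8*I*pi/9) + 2*exp(-2*I*pi/9) + 2*exp(2*I*pi/9) + 5*exp(8*I*pi/9) + 2*exp(4*I*pi/9) + 4*exp(2*I*pi/3)) + (10 + 4*exp(-2*I*pi/3) + 5*exp(-2*I*pi/9) + 2*exp(-4*I*pi/9) + 2*exp(-8*I*pi/9) + 2*exp(8*I*pi/9) + 2*exp(4*I*pi/9) + 5*exp(2*I*pi/9) + 4*exp(2*I*pi/3)) + (9) + (10 + 5*exp(-4*I*pi/9) + 4*exp(-2*I*pi/3) + 2*exp(-2*I*pi/9) + 2*exp(-8*I*pi/9) + 2*exp(8*I*pi/9) + 2*exp(2*I*pi/9) + 4*exp(2*I*pi/3) + 5*exp(4*I*pi/9)) + (10 + 5*exp(-4*I*pi/9) + 4*exp(-2*I*pi/3) + 2*exp(-2*I*pi/9) + 2*exp(-8*I*pi/9) + 2*exp(8*I*pi/9) + 2*exp(2*I*pi/9) + 4*exp(2*I*pi/3) + 5*exp(4*I*pi/9)) + (9) + (10 + 4*exp(-2*I*pi/3) + 5*exp(-2*I*pi/9) + 2*exp(-4*I*pi/9) + 2*exp(-8*I*pi/9) + 2*exp(8*I*pi/9) + 2*exp(4*I*pi/9) + 5*exp(2*I*pi/9) + 4*exp(2*I*pi/3)) + (10 + 4*exp(-2*I*pi/3) + 2*exp(-4*I*pi/9) + 5*exp(-8*I*pi/9) + 2*exp(-2*I*pi/9) + 2*exp(2*I*pi/9) + 5*exp(8*I*pi/9) + 2*exp(4*I*pi/9) + 4*exp(2*I*pi/3))] = 90/9 = 10.
(Exp terms are combined using exp(i*s)*conj(exp(i*t)) = exp(i*(s-t)), and sums of them are collapsed using the identity that for every m > 1 the m distinct m-th roots of unity sum to 0, e.g. 1 + exp(2*I*pi/3) + exp(-2*I*pi/3) = 0.)
A character is irreducible iff <chi, chi> = 1, so this representation is reducible.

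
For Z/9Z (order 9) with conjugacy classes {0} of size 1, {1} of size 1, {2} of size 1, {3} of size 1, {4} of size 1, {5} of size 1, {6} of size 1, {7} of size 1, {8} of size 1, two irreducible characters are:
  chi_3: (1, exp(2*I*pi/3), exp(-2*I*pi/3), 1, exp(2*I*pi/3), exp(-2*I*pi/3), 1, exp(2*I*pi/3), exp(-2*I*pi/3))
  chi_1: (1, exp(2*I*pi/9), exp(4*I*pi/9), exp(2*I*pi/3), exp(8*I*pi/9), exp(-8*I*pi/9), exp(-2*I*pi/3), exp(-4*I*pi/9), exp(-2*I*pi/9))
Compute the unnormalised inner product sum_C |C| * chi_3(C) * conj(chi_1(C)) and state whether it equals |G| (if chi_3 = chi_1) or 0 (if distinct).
Sum = 0; so <chi_3, chi_1> = 0 (distinct irreducibles are orthogonal).

Explanation: Compute term by term over conjugacy classes (|C| * chi_3(C) * conj(chi_1(C))):
  1*(1)*conj(1) + 1*(exp(2*I*pi/3))*conj(exp(2*I*pi/9)) + 1*(exp(-2*I*pi/3))*conj(exp(4*I*pi/9)) + 1*(1)*conj(exp(2*I*pi/3)) + 1*(exp(2*I*pi/3))*conj(exp(8*I*pi/9)) + 1*(exp(-2*I*pi/3))*conj(exp(-8*I*pi/9)) + 1*(1)*conj(exp(-2*I*pi/3)) + 1*(exp(2*I*pi/3))*conj(exp(-4*I*pi/9)) + 1*(exp(-2*I*pi/3))*conj(exp(-2*I*pi/9))
  = (1) + (exp(4*I*pi/9)) + (exp(8*I*pi/9)) + (exp(-2*I*pi/3)) + (exp(-2*I*pi/9)) + (exp(2*I*pi/9)) + (exp(2*I*pi/3)) + (exp(-8*I*pi/9)) + (exp(-4*I*pi/9))
  = 0.
(Exp terms are combined using exp(i*s)*conj(exp(i*t)) = exp(i*(s-t)), and sums of them are collapsed using the identity that for every m > 1 the m distinct m-th roots of unity sum to 0, e.g. 1 + exp(2*I*pi/3) + exp(-2*I*pi/3) = 0.)
Dividing by |G| = 9 gives 0/9 = 0, matching the row-orthogonality relation <chi_3, chi_1> = [chi_3 = chi_1].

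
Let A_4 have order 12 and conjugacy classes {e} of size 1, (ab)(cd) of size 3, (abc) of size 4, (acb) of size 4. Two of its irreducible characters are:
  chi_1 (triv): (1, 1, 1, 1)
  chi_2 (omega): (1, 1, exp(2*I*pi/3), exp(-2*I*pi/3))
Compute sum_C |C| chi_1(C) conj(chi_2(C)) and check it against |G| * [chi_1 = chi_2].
Sum = 0; so <chi_1, chi_2> = 0 (distinct irreducibles are orthogonal).

Working: Compute term by term over conjugacy classes (|C| * chi_1(C) * conj(chi_2(C))):
  1*(1)*conj(1) + 3*(1)*conj(1) + 4*(1)*conj(exp(2*I*pi/3)) + 4*(1)*conj(exp(-2*I*pi/3))
  = (1) + (3) + (4*exp(-2*I*pi/3)) + (4*exp(2*I*pi/3))
  = 0.
(Exp terms are combined using exp(i*s)*conj(exp(i*t)) = exp(i*(s-t)), and sums of them are collapsed using the identity that for every m > 1 the m distinct m-th roots of unity sum to 0, e.g. 1 + exp(2*I*pi/3) + exp(-2*I*pi/3) = 0.)
Dividing by |G| = 12 gives 0/12 = 0, matching the row-orthogonality relation <chi_1, chi_2> = [chi_1 = chi_2].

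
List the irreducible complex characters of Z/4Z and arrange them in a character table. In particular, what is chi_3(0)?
Character table of Z/4Z (irreps indexed chi_0,...,chi_3 with chi_k(m) = zeta_4^(k*m), zeta_4 = exp(2*pi*i/4)):
  irrep \ class  {0} (size 1)  {1} (size 1)  {2} (size 1)  {3} (size 1)
  chi_0          1             1             1             1           
  chi_1          1             I             -1            -I          
  chi_2          1             -1            1             -1          
  chi_3          1             -I            -1            I           

Spot check: chi_3(0) = zeta_4^(3*0) = zeta_4^0 = 1.

Justification: Z/4Z is abelian, so all 4 irreducible complex representations are 1-dimensional. They are given by chi_k(m) = zeta_4^(k*m) for k = 0,...,3. Row orthogonality: sum_m chi_k(m) conj(chi_l(m)) = 4 * [k = l].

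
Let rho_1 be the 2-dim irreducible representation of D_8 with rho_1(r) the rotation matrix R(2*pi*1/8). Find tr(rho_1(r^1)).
chi_{rho_1}(r^1) = 2*cos(2*pi*1*1/8) = sqrt(2)

Derivation: rho_1(r^1) is rotation by angle 2*pi*1*1/8, whose trace is 2*cos(2*pi*1*1/8) = sqrt(2).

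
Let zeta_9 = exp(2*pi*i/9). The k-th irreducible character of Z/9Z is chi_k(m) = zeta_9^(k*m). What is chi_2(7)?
chi_2(7) = zeta_9^14 = exp(-8*I*pi/9)

Details: chi_2(7) = zeta_9^(2*7) = zeta_9^14. Since zeta_9^9 = 1, this equals zeta_9^5 = exp(2*pi*i*5/9) = exp(-8*I*pi/9).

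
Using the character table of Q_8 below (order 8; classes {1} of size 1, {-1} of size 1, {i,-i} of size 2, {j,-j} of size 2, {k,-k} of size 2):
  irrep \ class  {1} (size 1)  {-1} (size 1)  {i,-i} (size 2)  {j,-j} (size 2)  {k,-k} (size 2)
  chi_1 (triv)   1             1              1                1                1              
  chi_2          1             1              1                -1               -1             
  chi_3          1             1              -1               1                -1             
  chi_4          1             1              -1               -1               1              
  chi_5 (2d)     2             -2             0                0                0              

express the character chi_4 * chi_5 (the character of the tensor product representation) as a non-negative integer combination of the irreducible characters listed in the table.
chi_4 tensor chi_5 = chi_5 (all other irreducibles have multiplicity 0).

Solution. The character of a tensor product is the pointwise product (chi_4 * chi_5)(C) = chi_4(C) * chi_5(C):
  {1}: (1)*(2), {-1}: (1)*(-2), {i,-i}: (-1)*(0), {j,-j}: (-1)*(0), {k,-k}: (1)*(0)
so (chi_4 * chi_5) takes values
  {1} -> 2, {-1} -> -2, {i,-i} -> 0, {j,-j} -> 0, {k,-k} -> 0.
Now take the inner product of this character with each irreducible chi from the table, <chi_4*chi_5, chi> = (1/8) sum_C |C| (chi_4*chi_5)(C) conj(chi(C)):
  <chi_4*chi_5, chi_1> = (1/8)[1*(2)*conj(1) + 1*(-2)*conj(1) + 2*(0)*conj(1) + 2*(0)*conj(1) + 2*(0)*conj(1)]
      = (1/8)[(2) + (-2) + (0) + (0) + (0)] = 0/8 = 0
  <chi_4*chi_5, chi_2> = (1/8)[1*(2)*conj(1) + 1*(-2)*conj(1) + 2*(0)*conj(1) + 2*(0)*conj(-1) + 2*(0)*conj(-1)]
      = (1/8)[(2) + (-2) + (0) + (0) + (0)] = 0/8 = 0
  <chi_4*chi_5, chi_3> = (1/8)[1*(2)*conj(1) + 1*(-2)*conj(1) + 2*(0)*conj(-1) + 2*(0)*conj(1) + 2*(0)*conj(-1)]
      = (1/8)[(2) + (-2) + (0) + (0) + (0)] = 0/8 = 0
  <chi_4*chi_5, chi_4> = (1/8)[1*(2)*conj(1) + 1*(-2)*conj(1) + 2*(0)*conj(-1) + 2*(0)*conj(-1) + 2*(0)*conj(1)]
      = (1/8)[(2) + (-2) + (0) + (0) + (0)] = 0/8 = 0
  <chi_4*chi_5, chi_5> = (1/8)[1*(2)*conj(2) + 1*(-2)*conj(-2) + 2*(0)*conj(0) + 2*(0)*conj(0) + 2*(0)*conj(0)]
      = (1/8)[(4) + (4) + (0) + (0) + (0)] = 8/8 = 1
Hence the multiplicities are chi_5: 1. Dimension check: dim(chi_4)*dim(chi_5) = 1*2 = 2 and sum (mult * dim) = 1*2 = 2.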